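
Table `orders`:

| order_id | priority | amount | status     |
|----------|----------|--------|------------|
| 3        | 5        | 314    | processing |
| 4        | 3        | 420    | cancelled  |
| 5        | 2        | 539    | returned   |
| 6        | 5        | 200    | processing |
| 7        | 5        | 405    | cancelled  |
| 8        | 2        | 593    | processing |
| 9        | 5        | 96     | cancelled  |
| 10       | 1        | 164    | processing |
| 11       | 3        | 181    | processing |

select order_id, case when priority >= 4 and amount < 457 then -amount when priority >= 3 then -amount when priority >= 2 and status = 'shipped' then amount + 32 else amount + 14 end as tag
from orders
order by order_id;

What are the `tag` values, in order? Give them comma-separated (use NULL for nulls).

order_id=3: priority >= 4 and amount < 457 → -314
order_id=4: priority >= 3 → -420
order_id=5: ELSE → 553
order_id=6: priority >= 4 and amount < 457 → -200
order_id=7: priority >= 4 and amount < 457 → -405
order_id=8: ELSE → 607
order_id=9: priority >= 4 and amount < 457 → -96
order_id=10: ELSE → 178
order_id=11: priority >= 3 → -181

-314, -420, 553, -200, -405, 607, -96, 178, -181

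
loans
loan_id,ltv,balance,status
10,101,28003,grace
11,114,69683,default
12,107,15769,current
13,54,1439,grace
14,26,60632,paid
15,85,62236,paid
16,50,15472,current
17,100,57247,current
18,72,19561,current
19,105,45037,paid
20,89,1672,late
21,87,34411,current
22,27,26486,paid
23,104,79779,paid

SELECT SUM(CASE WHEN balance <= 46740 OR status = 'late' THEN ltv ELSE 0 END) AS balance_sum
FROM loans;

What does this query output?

loan_id=10: ✓ → 101
loan_id=11: ✗
loan_id=12: ✓ → 107
loan_id=13: ✓ → 54
loan_id=14: ✗
loan_id=15: ✗
loan_id=16: ✓ → 50
loan_id=17: ✗
loan_id=18: ✓ → 72
loan_id=19: ✓ → 105
loan_id=20: ✓ → 89
loan_id=21: ✓ → 87
loan_id=22: ✓ → 27
loan_id=23: ✗
balance_sum = 101 + 107 + 54 + 50 + 72 + 105 + 89 + 87 + 27 = 692

692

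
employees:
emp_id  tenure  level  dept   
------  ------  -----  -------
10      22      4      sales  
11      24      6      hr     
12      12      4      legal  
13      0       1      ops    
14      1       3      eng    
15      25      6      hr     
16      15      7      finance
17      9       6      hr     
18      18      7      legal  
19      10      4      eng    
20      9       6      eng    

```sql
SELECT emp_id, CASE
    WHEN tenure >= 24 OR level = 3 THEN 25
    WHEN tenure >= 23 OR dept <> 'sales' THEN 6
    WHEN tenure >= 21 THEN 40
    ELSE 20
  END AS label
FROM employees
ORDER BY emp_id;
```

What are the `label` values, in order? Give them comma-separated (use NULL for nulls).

40, 25, 6, 6, 25, 25, 6, 6, 6, 6, 6

emp_id=10: tenure >= 21 → 40
emp_id=11: tenure >= 24 OR level = 3 → 25
emp_id=12: tenure >= 23 OR dept <> 'sales' → 6
emp_id=13: tenure >= 23 OR dept <> 'sales' → 6
emp_id=14: tenure >= 24 OR level = 3 → 25
emp_id=15: tenure >= 24 OR level = 3 → 25
emp_id=16: tenure >= 23 OR dept <> 'sales' → 6
emp_id=17: tenure >= 23 OR dept <> 'sales' → 6
emp_id=18: tenure >= 23 OR dept <> 'sales' → 6
emp_id=19: tenure >= 23 OR dept <> 'sales' → 6
emp_id=20: tenure >= 23 OR dept <> 'sales' → 6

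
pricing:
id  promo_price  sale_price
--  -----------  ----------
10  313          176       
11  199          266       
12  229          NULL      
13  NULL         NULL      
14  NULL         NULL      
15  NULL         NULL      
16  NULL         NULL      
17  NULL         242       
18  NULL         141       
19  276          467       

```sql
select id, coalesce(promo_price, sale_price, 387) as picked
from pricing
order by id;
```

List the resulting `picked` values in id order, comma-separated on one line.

313, 199, 229, 387, 387, 387, 387, 242, 141, 276

id=10: promo_price=313 → 313
id=11: promo_price=199 → 199
id=12: promo_price=229 → 229
id=13: promo_price=NULL, sale_price=NULL, → literal 387 → 387
id=14: promo_price=NULL, sale_price=NULL, → literal 387 → 387
id=15: promo_price=NULL, sale_price=NULL, → literal 387 → 387
id=16: promo_price=NULL, sale_price=NULL, → literal 387 → 387
id=17: promo_price=NULL, sale_price=242 → 242
id=18: promo_price=NULL, sale_price=141 → 141
id=19: promo_price=276 → 276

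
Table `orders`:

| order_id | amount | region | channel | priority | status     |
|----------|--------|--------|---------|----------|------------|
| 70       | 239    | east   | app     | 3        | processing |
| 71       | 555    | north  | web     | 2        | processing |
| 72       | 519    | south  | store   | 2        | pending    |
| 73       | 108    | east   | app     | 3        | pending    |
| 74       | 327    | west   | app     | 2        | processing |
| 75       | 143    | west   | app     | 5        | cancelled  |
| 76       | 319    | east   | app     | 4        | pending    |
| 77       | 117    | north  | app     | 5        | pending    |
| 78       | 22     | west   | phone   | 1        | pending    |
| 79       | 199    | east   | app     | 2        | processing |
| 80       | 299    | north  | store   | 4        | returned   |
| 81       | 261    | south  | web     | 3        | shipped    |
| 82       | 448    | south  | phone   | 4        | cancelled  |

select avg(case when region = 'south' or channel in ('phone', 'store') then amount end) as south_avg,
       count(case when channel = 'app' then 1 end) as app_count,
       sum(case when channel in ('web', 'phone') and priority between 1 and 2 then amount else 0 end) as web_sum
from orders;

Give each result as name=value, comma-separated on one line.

[south_avg: region = 'south' or channel in ('phone', 'store')]
order_id=70: ✗
order_id=71: ✗
order_id=72: ✓ → 519
order_id=73: ✗
order_id=74: ✗
order_id=75: ✗
order_id=76: ✗
order_id=77: ✗
order_id=78: ✓ → 22
order_id=79: ✗
order_id=80: ✓ → 299
order_id=81: ✓ → 261
order_id=82: ✓ → 448
south_avg = (519 + 22 + 299 + 261 + 448) / 5 = 309.8
—
[app_count: channel = 'app']
order_id=70: ✓ → 1
order_id=71: ✗
order_id=72: ✗
order_id=73: ✓ → 1
order_id=74: ✓ → 1
order_id=75: ✓ → 1
order_id=76: ✓ → 1
order_id=77: ✓ → 1
order_id=78: ✗
order_id=79: ✓ → 1
order_id=80: ✗
order_id=81: ✗
order_id=82: ✗
app_count = COUNT(1, 1, 1, 1, 1, 1, 1) = 7
—
[web_sum: channel in ('web', 'phone') and priority between 1 and 2]
order_id=70: ✗
order_id=71: ✓ → 555
order_id=72: ✗
order_id=73: ✗
order_id=74: ✗
order_id=75: ✗
order_id=76: ✗
order_id=77: ✗
order_id=78: ✓ → 22
order_id=79: ✗
order_id=80: ✗
order_id=81: ✗
order_id=82: ✗
web_sum = 555 + 22 = 577

south_avg=309.8, app_count=7, web_sum=577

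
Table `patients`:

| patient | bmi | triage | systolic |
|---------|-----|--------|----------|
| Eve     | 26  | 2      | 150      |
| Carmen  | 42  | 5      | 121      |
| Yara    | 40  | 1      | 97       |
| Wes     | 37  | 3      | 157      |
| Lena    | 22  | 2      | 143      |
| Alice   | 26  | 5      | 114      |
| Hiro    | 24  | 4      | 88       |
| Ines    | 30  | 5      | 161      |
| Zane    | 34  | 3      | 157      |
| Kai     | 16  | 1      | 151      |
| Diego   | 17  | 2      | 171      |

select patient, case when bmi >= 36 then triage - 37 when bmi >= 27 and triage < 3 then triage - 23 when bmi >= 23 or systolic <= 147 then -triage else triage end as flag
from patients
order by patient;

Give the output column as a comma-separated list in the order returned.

patient=Alice: bmi >= 23 or systolic <= 147 → -5
patient=Carmen: bmi >= 36 → -32
patient=Diego: ELSE → 2
patient=Eve: bmi >= 23 or systolic <= 147 → -2
patient=Hiro: bmi >= 23 or systolic <= 147 → -4
patient=Ines: bmi >= 23 or systolic <= 147 → -5
patient=Kai: ELSE → 1
patient=Lena: bmi >= 23 or systolic <= 147 → -2
patient=Wes: bmi >= 36 → -34
patient=Yara: bmi >= 36 → -36
patient=Zane: bmi >= 23 or systolic <= 147 → -3

-5, -32, 2, -2, -4, -5, 1, -2, -34, -36, -3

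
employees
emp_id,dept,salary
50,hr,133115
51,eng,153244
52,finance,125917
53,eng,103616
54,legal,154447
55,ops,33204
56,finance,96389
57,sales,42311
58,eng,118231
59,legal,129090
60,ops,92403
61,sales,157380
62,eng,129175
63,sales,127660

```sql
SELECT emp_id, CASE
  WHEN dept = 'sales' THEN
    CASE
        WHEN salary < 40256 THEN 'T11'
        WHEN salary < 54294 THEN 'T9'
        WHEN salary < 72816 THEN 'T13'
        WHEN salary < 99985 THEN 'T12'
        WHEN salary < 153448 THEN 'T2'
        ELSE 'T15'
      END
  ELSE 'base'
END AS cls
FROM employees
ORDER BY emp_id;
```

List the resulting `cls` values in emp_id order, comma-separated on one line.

base, base, base, base, base, base, base, T9, base, base, base, T15, base, T2

emp_id=50: dept='hr' → outer ELSE → base
emp_id=51: dept='eng' → outer ELSE → base
emp_id=52: dept='finance' → outer ELSE → base
emp_id=53: dept='eng' → outer ELSE → base
emp_id=54: dept='legal' → outer ELSE → base
emp_id=55: dept='ops' → outer ELSE → base
emp_id=56: dept='finance' → outer ELSE → base
emp_id=57: dept='sales' → inner[salary < 54294] → T9
emp_id=58: dept='eng' → outer ELSE → base
emp_id=59: dept='legal' → outer ELSE → base
emp_id=60: dept='ops' → outer ELSE → base
emp_id=61: dept='sales' → inner[ELSE] → T15
emp_id=62: dept='eng' → outer ELSE → base
emp_id=63: dept='sales' → inner[salary < 153448] → T2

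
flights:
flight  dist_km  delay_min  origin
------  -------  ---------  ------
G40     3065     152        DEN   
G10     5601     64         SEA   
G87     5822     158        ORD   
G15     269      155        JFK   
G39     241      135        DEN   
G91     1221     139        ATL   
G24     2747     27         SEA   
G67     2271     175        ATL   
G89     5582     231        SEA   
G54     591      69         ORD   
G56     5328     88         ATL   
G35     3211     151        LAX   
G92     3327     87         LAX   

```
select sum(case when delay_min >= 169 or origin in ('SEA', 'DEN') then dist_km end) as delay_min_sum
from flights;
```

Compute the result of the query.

19507

flight=G40: ✓ → 3065
flight=G10: ✓ → 5601
flight=G87: ✗
flight=G15: ✗
flight=G39: ✓ → 241
flight=G91: ✗
flight=G24: ✓ → 2747
flight=G67: ✓ → 2271
flight=G89: ✓ → 5582
flight=G54: ✗
flight=G56: ✗
flight=G35: ✗
flight=G92: ✗
delay_min_sum = 3065 + 5601 + 241 + 2747 + 2271 + 5582 = 19507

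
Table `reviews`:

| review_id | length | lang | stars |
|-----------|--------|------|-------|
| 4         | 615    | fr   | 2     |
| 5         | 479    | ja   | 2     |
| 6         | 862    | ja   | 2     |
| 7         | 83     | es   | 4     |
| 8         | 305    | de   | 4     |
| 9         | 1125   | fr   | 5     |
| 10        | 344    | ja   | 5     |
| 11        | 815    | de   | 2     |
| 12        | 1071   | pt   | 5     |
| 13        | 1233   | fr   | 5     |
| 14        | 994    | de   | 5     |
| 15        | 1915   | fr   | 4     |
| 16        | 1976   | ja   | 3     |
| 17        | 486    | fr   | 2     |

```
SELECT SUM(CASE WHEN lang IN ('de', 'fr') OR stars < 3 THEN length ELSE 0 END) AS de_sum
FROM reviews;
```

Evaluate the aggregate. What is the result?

8829

review_id=4: ✓ → 615
review_id=5: ✓ → 479
review_id=6: ✓ → 862
review_id=7: ✗
review_id=8: ✓ → 305
review_id=9: ✓ → 1125
review_id=10: ✗
review_id=11: ✓ → 815
review_id=12: ✗
review_id=13: ✓ → 1233
review_id=14: ✓ → 994
review_id=15: ✓ → 1915
review_id=16: ✗
review_id=17: ✓ → 486
de_sum = 615 + 479 + 862 + 305 + 1125 + 815 + 1233 + 994 + 1915 + 486 = 8829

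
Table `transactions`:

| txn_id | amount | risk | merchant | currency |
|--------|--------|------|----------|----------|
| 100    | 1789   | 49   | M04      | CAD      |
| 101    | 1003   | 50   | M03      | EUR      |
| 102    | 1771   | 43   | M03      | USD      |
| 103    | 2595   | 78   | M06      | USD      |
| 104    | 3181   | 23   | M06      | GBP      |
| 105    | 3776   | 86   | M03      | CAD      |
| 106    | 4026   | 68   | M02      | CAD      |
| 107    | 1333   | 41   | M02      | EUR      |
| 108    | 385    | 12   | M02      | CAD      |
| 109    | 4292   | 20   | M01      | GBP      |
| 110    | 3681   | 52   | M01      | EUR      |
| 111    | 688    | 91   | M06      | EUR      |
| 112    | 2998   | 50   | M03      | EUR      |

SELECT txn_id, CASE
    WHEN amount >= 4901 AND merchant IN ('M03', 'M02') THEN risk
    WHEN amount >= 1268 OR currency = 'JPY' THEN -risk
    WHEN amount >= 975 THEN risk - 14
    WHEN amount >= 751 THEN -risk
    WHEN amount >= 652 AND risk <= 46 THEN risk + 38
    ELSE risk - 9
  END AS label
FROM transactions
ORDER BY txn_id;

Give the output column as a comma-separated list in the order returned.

-49, 36, -43, -78, -23, -86, -68, -41, 3, -20, -52, 82, -50

txn_id=100: amount >= 1268 OR currency = 'JPY' → -49
txn_id=101: amount >= 975 → 36
txn_id=102: amount >= 1268 OR currency = 'JPY' → -43
txn_id=103: amount >= 1268 OR currency = 'JPY' → -78
txn_id=104: amount >= 1268 OR currency = 'JPY' → -23
txn_id=105: amount >= 1268 OR currency = 'JPY' → -86
txn_id=106: amount >= 1268 OR currency = 'JPY' → -68
txn_id=107: amount >= 1268 OR currency = 'JPY' → -41
txn_id=108: ELSE → 3
txn_id=109: amount >= 1268 OR currency = 'JPY' → -20
txn_id=110: amount >= 1268 OR currency = 'JPY' → -52
txn_id=111: ELSE → 82
txn_id=112: amount >= 1268 OR currency = 'JPY' → -50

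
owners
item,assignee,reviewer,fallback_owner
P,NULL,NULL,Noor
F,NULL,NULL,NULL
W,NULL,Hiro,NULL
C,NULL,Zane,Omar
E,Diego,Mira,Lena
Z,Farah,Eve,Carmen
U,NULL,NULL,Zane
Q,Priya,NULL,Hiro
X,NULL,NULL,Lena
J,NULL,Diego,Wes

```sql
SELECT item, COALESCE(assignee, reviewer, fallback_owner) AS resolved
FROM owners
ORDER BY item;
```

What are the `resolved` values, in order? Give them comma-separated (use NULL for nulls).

Zane, Diego, NULL, Diego, Noor, Priya, Zane, Hiro, Lena, Farah

item=C: assignee=NULL, reviewer=Zane → Zane
item=E: assignee=Diego → Diego
item=F: assignee=NULL, reviewer=NULL, fallback_owner=NULL (all NULL) → NULL
item=J: assignee=NULL, reviewer=Diego → Diego
item=P: assignee=NULL, reviewer=NULL, fallback_owner=Noor → Noor
item=Q: assignee=Priya → Priya
item=U: assignee=NULL, reviewer=NULL, fallback_owner=Zane → Zane
item=W: assignee=NULL, reviewer=Hiro → Hiro
item=X: assignee=NULL, reviewer=NULL, fallback_owner=Lena → Lena
item=Z: assignee=Farah → Farah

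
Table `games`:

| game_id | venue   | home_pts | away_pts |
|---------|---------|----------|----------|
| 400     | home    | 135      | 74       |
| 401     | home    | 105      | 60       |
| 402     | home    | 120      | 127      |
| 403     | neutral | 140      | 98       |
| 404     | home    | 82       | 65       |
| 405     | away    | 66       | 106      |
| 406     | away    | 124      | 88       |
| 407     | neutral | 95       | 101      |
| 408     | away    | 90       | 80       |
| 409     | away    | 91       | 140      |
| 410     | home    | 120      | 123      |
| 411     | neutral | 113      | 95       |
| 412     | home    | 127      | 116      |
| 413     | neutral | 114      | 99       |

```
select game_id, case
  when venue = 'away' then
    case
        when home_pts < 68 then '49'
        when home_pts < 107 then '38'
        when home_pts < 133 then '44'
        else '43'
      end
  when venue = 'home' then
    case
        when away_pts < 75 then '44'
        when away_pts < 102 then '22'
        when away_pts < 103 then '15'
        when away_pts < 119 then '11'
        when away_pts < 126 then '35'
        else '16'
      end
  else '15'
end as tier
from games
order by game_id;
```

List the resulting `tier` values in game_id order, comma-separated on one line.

44, 44, 16, 15, 44, 49, 44, 15, 38, 38, 35, 15, 11, 15

game_id=400: venue='home' → inner[away_pts < 75] → 44
game_id=401: venue='home' → inner[away_pts < 75] → 44
game_id=402: venue='home' → inner[ELSE] → 16
game_id=403: venue='neutral' → outer ELSE → 15
game_id=404: venue='home' → inner[away_pts < 75] → 44
game_id=405: venue='away' → inner[home_pts < 68] → 49
game_id=406: venue='away' → inner[home_pts < 133] → 44
game_id=407: venue='neutral' → outer ELSE → 15
game_id=408: venue='away' → inner[home_pts < 107] → 38
game_id=409: venue='away' → inner[home_pts < 107] → 38
game_id=410: venue='home' → inner[away_pts < 126] → 35
game_id=411: venue='neutral' → outer ELSE → 15
game_id=412: venue='home' → inner[away_pts < 119] → 11
game_id=413: venue='neutral' → outer ELSE → 15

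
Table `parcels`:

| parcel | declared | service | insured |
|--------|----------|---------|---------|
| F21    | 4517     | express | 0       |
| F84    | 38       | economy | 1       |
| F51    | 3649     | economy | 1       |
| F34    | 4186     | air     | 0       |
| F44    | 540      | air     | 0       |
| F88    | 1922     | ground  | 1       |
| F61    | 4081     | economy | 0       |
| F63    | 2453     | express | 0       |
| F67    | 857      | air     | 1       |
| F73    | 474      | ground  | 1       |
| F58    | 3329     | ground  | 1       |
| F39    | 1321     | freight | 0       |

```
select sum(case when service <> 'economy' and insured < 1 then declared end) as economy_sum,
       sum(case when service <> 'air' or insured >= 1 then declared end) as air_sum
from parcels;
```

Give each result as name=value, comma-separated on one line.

economy_sum=13017, air_sum=22641

[economy_sum: service <> 'economy' and insured < 1]
parcel=F21: ✓ → 4517
parcel=F84: ✗
parcel=F51: ✗
parcel=F34: ✓ → 4186
parcel=F44: ✓ → 540
parcel=F88: ✗
parcel=F61: ✗
parcel=F63: ✓ → 2453
parcel=F67: ✗
parcel=F73: ✗
parcel=F58: ✗
parcel=F39: ✓ → 1321
economy_sum = 4517 + 4186 + 540 + 2453 + 1321 = 13017
—
[air_sum: service <> 'air' or insured >= 1]
parcel=F21: ✓ → 4517
parcel=F84: ✓ → 38
parcel=F51: ✓ → 3649
parcel=F34: ✗
parcel=F44: ✗
parcel=F88: ✓ → 1922
parcel=F61: ✓ → 4081
parcel=F63: ✓ → 2453
parcel=F67: ✓ → 857
parcel=F73: ✓ → 474
parcel=F58: ✓ → 3329
parcel=F39: ✓ → 1321
air_sum = 4517 + 38 + 3649 + 1922 + 4081 + 2453 + 857 + 474 + 3329 + 1321 = 22641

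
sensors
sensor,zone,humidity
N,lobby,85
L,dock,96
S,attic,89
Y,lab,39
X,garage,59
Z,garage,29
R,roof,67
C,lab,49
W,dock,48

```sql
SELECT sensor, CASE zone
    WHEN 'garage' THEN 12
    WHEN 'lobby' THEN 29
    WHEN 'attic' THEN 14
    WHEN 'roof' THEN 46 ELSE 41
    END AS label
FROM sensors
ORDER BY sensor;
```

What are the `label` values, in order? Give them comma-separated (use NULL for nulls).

41, 41, 29, 46, 14, 41, 12, 41, 12

sensor=C: ELSE → 41
sensor=L: ELSE → 41
sensor=N: zone='lobby' → 29
sensor=R: zone='roof' → 46
sensor=S: zone='attic' → 14
sensor=W: ELSE → 41
sensor=X: zone='garage' → 12
sensor=Y: ELSE → 41
sensor=Z: zone='garage' → 12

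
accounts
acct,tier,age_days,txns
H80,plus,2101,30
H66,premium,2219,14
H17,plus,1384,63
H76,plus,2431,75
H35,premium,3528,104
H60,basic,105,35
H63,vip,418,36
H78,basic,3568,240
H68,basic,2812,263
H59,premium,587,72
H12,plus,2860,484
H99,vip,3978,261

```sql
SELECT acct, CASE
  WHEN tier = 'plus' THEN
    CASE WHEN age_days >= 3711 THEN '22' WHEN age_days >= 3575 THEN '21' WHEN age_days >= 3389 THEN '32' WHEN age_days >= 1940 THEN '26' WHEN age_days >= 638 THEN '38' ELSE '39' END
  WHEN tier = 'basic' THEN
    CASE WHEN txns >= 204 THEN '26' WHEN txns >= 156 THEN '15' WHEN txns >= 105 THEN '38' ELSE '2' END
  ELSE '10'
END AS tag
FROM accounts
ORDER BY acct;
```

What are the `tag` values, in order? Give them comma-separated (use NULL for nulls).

acct=H12: tier='plus' → inner[age_days >= 1940] → 26
acct=H17: tier='plus' → inner[age_days >= 638] → 38
acct=H35: tier='premium' → outer ELSE → 10
acct=H59: tier='premium' → outer ELSE → 10
acct=H60: tier='basic' → inner[ELSE] → 2
acct=H63: tier='vip' → outer ELSE → 10
acct=H66: tier='premium' → outer ELSE → 10
acct=H68: tier='basic' → inner[txns >= 204] → 26
acct=H76: tier='plus' → inner[age_days >= 1940] → 26
acct=H78: tier='basic' → inner[txns >= 204] → 26
acct=H80: tier='plus' → inner[age_days >= 1940] → 26
acct=H99: tier='vip' → outer ELSE → 10

26, 38, 10, 10, 2, 10, 10, 26, 26, 26, 26, 10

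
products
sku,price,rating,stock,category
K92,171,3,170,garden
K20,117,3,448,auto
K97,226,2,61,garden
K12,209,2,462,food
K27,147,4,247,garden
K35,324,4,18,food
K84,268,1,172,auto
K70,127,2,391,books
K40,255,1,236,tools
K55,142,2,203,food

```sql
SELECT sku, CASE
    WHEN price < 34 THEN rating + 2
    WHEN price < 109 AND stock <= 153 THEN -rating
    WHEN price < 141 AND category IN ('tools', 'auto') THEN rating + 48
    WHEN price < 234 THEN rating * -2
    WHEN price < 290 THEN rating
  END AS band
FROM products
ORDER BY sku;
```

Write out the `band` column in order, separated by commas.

-4, 51, -8, NULL, 1, -4, -4, 1, -6, -4

sku=K12: price < 234 → -4
sku=K20: price < 141 AND category IN ('tools', 'auto') → 51
sku=K27: price < 234 → -8
sku=K35: (no match → NULL) → NULL
sku=K40: price < 290 → 1
sku=K55: price < 234 → -4
sku=K70: price < 234 → -4
sku=K84: price < 290 → 1
sku=K92: price < 234 → -6
sku=K97: price < 234 → -4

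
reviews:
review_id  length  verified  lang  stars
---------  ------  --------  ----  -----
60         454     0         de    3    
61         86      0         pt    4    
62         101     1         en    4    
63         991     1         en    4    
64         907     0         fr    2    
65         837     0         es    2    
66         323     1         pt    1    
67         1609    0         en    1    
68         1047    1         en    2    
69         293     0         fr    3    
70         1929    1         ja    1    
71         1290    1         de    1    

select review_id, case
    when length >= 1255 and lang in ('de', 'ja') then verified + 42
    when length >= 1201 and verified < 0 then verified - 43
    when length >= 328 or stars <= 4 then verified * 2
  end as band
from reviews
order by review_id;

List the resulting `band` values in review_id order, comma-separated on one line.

0, 0, 2, 2, 0, 0, 2, 0, 2, 0, 43, 43

review_id=60: length >= 328 or stars <= 4 → 0
review_id=61: length >= 328 or stars <= 4 → 0
review_id=62: length >= 328 or stars <= 4 → 2
review_id=63: length >= 328 or stars <= 4 → 2
review_id=64: length >= 328 or stars <= 4 → 0
review_id=65: length >= 328 or stars <= 4 → 0
review_id=66: length >= 328 or stars <= 4 → 2
review_id=67: length >= 328 or stars <= 4 → 0
review_id=68: length >= 328 or stars <= 4 → 2
review_id=69: length >= 328 or stars <= 4 → 0
review_id=70: length >= 1255 and lang in ('de', 'ja') → 43
review_id=71: length >= 1255 and lang in ('de', 'ja') → 43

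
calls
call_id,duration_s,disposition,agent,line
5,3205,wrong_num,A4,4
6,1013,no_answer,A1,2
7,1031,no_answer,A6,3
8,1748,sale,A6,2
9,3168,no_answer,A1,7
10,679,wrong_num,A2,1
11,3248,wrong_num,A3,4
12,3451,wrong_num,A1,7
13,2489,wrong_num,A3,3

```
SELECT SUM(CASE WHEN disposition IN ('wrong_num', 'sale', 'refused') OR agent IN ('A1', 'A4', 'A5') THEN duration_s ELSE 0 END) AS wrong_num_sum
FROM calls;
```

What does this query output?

19001

call_id=5: ✓ → 3205
call_id=6: ✓ → 1013
call_id=7: ✗
call_id=8: ✓ → 1748
call_id=9: ✓ → 3168
call_id=10: ✓ → 679
call_id=11: ✓ → 3248
call_id=12: ✓ → 3451
call_id=13: ✓ → 2489
wrong_num_sum = 3205 + 1013 + 1748 + 3168 + 679 + 3248 + 3451 + 2489 = 19001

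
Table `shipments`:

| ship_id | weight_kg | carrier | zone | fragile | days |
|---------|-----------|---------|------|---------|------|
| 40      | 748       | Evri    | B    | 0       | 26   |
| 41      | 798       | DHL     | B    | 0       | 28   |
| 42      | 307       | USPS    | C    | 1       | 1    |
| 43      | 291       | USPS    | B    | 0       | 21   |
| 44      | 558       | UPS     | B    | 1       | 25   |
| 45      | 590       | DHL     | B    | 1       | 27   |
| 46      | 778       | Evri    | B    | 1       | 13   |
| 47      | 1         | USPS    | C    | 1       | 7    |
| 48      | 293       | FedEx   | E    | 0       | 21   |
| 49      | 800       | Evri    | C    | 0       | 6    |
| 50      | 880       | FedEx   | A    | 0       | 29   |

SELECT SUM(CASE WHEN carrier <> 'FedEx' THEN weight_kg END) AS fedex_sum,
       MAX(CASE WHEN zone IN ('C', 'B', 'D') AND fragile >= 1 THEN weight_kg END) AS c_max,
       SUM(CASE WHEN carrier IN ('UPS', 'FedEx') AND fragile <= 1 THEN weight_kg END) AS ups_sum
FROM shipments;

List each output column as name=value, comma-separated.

fedex_sum=4871, c_max=778, ups_sum=1731

[fedex_sum: carrier <> 'FedEx']
ship_id=40: ✓ → 748
ship_id=41: ✓ → 798
ship_id=42: ✓ → 307
ship_id=43: ✓ → 291
ship_id=44: ✓ → 558
ship_id=45: ✓ → 590
ship_id=46: ✓ → 778
ship_id=47: ✓ → 1
ship_id=48: ✗
ship_id=49: ✓ → 800
ship_id=50: ✗
fedex_sum = 748 + 798 + 307 + 291 + 558 + 590 + 778 + 1 + 800 = 4871
—
[c_max: zone IN ('C', 'B', 'D') AND fragile >= 1]
ship_id=40: ✗
ship_id=41: ✗
ship_id=42: ✓ → 307
ship_id=43: ✗
ship_id=44: ✓ → 558
ship_id=45: ✓ → 590
ship_id=46: ✓ → 778
ship_id=47: ✓ → 1
ship_id=48: ✗
ship_id=49: ✗
ship_id=50: ✗
c_max = MAX(307, 558, 590, 778, 1) = 778
—
[ups_sum: carrier IN ('UPS', 'FedEx') AND fragile <= 1]
ship_id=40: ✗
ship_id=41: ✗
ship_id=42: ✗
ship_id=43: ✗
ship_id=44: ✓ → 558
ship_id=45: ✗
ship_id=46: ✗
ship_id=47: ✗
ship_id=48: ✓ → 293
ship_id=49: ✗
ship_id=50: ✓ → 880
ups_sum = 558 + 293 + 880 = 1731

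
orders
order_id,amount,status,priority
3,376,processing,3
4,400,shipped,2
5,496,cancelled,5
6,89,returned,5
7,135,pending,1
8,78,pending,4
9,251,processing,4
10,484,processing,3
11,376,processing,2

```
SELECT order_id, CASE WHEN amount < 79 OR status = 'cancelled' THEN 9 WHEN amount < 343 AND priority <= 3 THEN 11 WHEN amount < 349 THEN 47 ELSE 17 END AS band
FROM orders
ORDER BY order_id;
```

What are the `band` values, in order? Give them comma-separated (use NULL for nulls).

order_id=3: ELSE → 17
order_id=4: ELSE → 17
order_id=5: amount < 79 OR status = 'cancelled' → 9
order_id=6: amount < 349 → 47
order_id=7: amount < 343 AND priority <= 3 → 11
order_id=8: amount < 79 OR status = 'cancelled' → 9
order_id=9: amount < 349 → 47
order_id=10: ELSE → 17
order_id=11: ELSE → 17

17, 17, 9, 47, 11, 9, 47, 17, 17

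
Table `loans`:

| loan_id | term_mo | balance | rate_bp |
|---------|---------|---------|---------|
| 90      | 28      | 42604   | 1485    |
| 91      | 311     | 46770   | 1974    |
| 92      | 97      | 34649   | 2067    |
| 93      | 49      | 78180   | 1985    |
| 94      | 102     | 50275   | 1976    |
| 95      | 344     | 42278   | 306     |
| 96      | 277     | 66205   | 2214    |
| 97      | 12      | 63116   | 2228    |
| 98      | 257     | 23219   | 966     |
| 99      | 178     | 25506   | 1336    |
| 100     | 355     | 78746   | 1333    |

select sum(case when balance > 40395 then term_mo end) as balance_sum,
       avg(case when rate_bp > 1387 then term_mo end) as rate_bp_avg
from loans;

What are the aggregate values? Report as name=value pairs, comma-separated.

balance_sum=1478, rate_bp_avg=125.1428571429

[balance_sum: balance > 40395]
loan_id=90: ✓ → 28
loan_id=91: ✓ → 311
loan_id=92: ✗
loan_id=93: ✓ → 49
loan_id=94: ✓ → 102
loan_id=95: ✓ → 344
loan_id=96: ✓ → 277
loan_id=97: ✓ → 12
loan_id=98: ✗
loan_id=99: ✗
loan_id=100: ✓ → 355
balance_sum = 28 + 311 + 49 + 102 + 344 + 277 + 12 + 355 = 1478
—
[rate_bp_avg: rate_bp > 1387]
loan_id=90: ✓ → 28
loan_id=91: ✓ → 311
loan_id=92: ✓ → 97
loan_id=93: ✓ → 49
loan_id=94: ✓ → 102
loan_id=95: ✗
loan_id=96: ✓ → 277
loan_id=97: ✓ → 12
loan_id=98: ✗
loan_id=99: ✗
loan_id=100: ✗
rate_bp_avg = (28 + 311 + 97 + 49 + 102 + 277 + 12) / 7 = 125.1428571429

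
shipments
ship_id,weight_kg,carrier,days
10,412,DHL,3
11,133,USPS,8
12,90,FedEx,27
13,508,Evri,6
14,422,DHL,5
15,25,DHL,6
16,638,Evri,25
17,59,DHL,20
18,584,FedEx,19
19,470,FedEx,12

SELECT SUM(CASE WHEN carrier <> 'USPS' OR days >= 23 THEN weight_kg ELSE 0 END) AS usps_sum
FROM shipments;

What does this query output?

ship_id=10: ✓ → 412
ship_id=11: ✗
ship_id=12: ✓ → 90
ship_id=13: ✓ → 508
ship_id=14: ✓ → 422
ship_id=15: ✓ → 25
ship_id=16: ✓ → 638
ship_id=17: ✓ → 59
ship_id=18: ✓ → 584
ship_id=19: ✓ → 470
usps_sum = 412 + 90 + 508 + 422 + 25 + 638 + 59 + 584 + 470 = 3208

3208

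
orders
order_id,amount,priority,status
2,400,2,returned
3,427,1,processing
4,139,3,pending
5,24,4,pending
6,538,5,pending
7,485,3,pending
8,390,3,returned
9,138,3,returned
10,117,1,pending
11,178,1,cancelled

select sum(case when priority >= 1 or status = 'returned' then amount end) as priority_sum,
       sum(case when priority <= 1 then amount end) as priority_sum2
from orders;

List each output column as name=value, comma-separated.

priority_sum=2836, priority_sum2=722

[priority_sum: priority >= 1 or status = 'returned']
order_id=2: ✓ → 400
order_id=3: ✓ → 427
order_id=4: ✓ → 139
order_id=5: ✓ → 24
order_id=6: ✓ → 538
order_id=7: ✓ → 485
order_id=8: ✓ → 390
order_id=9: ✓ → 138
order_id=10: ✓ → 117
order_id=11: ✓ → 178
priority_sum = 400 + 427 + 139 + 24 + 538 + 485 + 390 + 138 + 117 + 178 = 2836
—
[priority_sum2: priority <= 1]
order_id=2: ✗
order_id=3: ✓ → 427
order_id=4: ✗
order_id=5: ✗
order_id=6: ✗
order_id=7: ✗
order_id=8: ✗
order_id=9: ✗
order_id=10: ✓ → 117
order_id=11: ✓ → 178
priority_sum2 = 427 + 117 + 178 = 722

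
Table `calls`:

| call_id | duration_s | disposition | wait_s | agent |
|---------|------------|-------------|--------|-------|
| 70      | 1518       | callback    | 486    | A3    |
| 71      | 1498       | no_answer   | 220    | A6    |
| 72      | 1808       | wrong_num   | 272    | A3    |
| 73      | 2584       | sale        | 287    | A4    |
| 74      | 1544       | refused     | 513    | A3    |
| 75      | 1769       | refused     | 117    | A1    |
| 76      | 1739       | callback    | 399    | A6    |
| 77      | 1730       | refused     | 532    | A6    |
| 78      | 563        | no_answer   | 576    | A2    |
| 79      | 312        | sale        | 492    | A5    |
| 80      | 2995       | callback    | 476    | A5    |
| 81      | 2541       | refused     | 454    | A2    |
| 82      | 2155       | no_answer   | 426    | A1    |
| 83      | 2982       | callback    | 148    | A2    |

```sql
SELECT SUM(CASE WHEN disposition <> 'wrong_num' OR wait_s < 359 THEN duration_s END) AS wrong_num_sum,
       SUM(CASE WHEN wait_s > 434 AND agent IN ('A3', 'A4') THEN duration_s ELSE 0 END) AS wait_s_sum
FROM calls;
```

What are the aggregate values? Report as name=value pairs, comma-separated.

[wrong_num_sum: disposition <> 'wrong_num' OR wait_s < 359]
call_id=70: ✓ → 1518
call_id=71: ✓ → 1498
call_id=72: ✓ → 1808
call_id=73: ✓ → 2584
call_id=74: ✓ → 1544
call_id=75: ✓ → 1769
call_id=76: ✓ → 1739
call_id=77: ✓ → 1730
call_id=78: ✓ → 563
call_id=79: ✓ → 312
call_id=80: ✓ → 2995
call_id=81: ✓ → 2541
call_id=82: ✓ → 2155
call_id=83: ✓ → 2982
wrong_num_sum = 1518 + 1498 + 1808 + 2584 + 1544 + 1769 + 1739 + 1730 + 563 + 312 + 2995 + 2541 + 2155 + 2982 = 25738
—
[wait_s_sum: wait_s > 434 AND agent IN ('A3', 'A4')]
call_id=70: ✓ → 1518
call_id=71: ✗
call_id=72: ✗
call_id=73: ✗
call_id=74: ✓ → 1544
call_id=75: ✗
call_id=76: ✗
call_id=77: ✗
call_id=78: ✗
call_id=79: ✗
call_id=80: ✗
call_id=81: ✗
call_id=82: ✗
call_id=83: ✗
wait_s_sum = 1518 + 1544 = 3062

wrong_num_sum=25738, wait_s_sum=3062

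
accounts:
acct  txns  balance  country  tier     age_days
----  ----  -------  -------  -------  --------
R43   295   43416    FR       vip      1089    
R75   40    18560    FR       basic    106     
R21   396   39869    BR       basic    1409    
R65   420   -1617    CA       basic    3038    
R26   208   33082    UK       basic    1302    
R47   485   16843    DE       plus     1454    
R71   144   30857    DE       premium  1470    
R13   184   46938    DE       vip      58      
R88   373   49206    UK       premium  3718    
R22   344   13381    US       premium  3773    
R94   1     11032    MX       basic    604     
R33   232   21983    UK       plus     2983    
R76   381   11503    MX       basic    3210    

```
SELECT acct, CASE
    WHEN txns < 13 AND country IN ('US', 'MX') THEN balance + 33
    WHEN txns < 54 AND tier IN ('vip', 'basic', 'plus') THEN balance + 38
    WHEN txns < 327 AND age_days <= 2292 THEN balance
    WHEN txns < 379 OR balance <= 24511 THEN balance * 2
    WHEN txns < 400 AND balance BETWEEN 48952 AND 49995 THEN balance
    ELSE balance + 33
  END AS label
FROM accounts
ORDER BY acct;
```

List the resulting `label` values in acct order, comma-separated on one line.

46938, 39902, 26762, 33082, 43966, 43416, 33686, -3234, 30857, 18598, 23006, 98412, 11065

acct=R13: txns < 327 AND age_days <= 2292 → 46938
acct=R21: ELSE → 39902
acct=R22: txns < 379 OR balance <= 24511 → 26762
acct=R26: txns < 327 AND age_days <= 2292 → 33082
acct=R33: txns < 379 OR balance <= 24511 → 43966
acct=R43: txns < 327 AND age_days <= 2292 → 43416
acct=R47: txns < 379 OR balance <= 24511 → 33686
acct=R65: txns < 379 OR balance <= 24511 → -3234
acct=R71: txns < 327 AND age_days <= 2292 → 30857
acct=R75: txns < 54 AND tier IN ('vip', 'basic', 'plus') → 18598
acct=R76: txns < 379 OR balance <= 24511 → 23006
acct=R88: txns < 379 OR balance <= 24511 → 98412
acct=R94: txns < 13 AND country IN ('US', 'MX') → 11065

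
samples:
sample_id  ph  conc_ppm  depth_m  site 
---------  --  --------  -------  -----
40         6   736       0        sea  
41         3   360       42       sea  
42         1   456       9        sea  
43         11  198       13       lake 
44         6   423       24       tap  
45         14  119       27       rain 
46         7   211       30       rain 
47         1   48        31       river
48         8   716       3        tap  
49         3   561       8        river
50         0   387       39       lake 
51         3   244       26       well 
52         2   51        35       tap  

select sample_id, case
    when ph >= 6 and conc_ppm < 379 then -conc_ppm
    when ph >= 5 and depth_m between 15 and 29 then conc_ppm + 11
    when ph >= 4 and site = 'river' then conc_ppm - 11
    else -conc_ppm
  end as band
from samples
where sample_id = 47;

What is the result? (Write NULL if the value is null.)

-48

sample_id = 47: ph=1, conc_ppm=48, depth_m=31, site=river.
ph >= 6 and conc_ppm < 379 → false
ph >= 5 and depth_m between 15 and 29 → false
ph >= 4 and site = 'river' → false
No prior WHEN matched → ELSE → -48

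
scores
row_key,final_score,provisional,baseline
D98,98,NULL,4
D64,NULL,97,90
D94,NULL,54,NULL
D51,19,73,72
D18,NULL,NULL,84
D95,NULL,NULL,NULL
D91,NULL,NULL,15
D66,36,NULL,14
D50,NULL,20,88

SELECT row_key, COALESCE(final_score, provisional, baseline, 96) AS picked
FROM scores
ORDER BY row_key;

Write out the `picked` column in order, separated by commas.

row_key=D18: final_score=NULL, provisional=NULL, baseline=84 → 84
row_key=D50: final_score=NULL, provisional=20 → 20
row_key=D51: final_score=19 → 19
row_key=D64: final_score=NULL, provisional=97 → 97
row_key=D66: final_score=36 → 36
row_key=D91: final_score=NULL, provisional=NULL, baseline=15 → 15
row_key=D94: final_score=NULL, provisional=54 → 54
row_key=D95: final_score=NULL, provisional=NULL, baseline=NULL, → literal 96 → 96
row_key=D98: final_score=98 → 98

84, 20, 19, 97, 36, 15, 54, 96, 98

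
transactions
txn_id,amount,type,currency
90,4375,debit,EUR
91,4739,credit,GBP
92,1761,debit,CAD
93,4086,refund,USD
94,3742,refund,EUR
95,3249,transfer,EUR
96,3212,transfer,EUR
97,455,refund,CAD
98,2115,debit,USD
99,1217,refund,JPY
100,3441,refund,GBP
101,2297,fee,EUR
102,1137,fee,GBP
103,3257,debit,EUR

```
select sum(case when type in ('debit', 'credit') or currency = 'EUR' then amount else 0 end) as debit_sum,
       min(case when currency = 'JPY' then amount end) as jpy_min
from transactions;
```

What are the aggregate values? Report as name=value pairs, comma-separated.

debit_sum=28747, jpy_min=1217

[debit_sum: type in ('debit', 'credit') or currency = 'EUR']
txn_id=90: ✓ → 4375
txn_id=91: ✓ → 4739
txn_id=92: ✓ → 1761
txn_id=93: ✗
txn_id=94: ✓ → 3742
txn_id=95: ✓ → 3249
txn_id=96: ✓ → 3212
txn_id=97: ✗
txn_id=98: ✓ → 2115
txn_id=99: ✗
txn_id=100: ✗
txn_id=101: ✓ → 2297
txn_id=102: ✗
txn_id=103: ✓ → 3257
debit_sum = 4375 + 4739 + 1761 + 3742 + 3249 + 3212 + 2115 + 2297 + 3257 = 28747
—
[jpy_min: currency = 'JPY']
txn_id=90: ✗
txn_id=91: ✗
txn_id=92: ✗
txn_id=93: ✗
txn_id=94: ✗
txn_id=95: ✗
txn_id=96: ✗
txn_id=97: ✗
txn_id=98: ✗
txn_id=99: ✓ → 1217
txn_id=100: ✗
txn_id=101: ✗
txn_id=102: ✗
txn_id=103: ✗
jpy_min = MIN(1217) = 1217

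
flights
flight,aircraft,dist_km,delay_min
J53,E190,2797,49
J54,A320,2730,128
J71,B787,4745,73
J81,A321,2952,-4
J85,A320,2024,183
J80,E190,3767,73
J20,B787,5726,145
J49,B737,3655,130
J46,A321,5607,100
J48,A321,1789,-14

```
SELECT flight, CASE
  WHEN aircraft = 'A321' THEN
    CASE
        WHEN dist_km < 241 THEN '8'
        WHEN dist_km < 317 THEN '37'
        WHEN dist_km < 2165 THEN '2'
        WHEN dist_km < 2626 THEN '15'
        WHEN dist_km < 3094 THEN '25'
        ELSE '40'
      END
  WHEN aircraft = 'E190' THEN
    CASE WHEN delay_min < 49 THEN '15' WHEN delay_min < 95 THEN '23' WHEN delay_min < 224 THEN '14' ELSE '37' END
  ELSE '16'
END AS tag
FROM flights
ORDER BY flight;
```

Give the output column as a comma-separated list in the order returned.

16, 40, 2, 16, 23, 16, 16, 23, 25, 16

flight=J20: aircraft='B787' → outer ELSE → 16
flight=J46: aircraft='A321' → inner[ELSE] → 40
flight=J48: aircraft='A321' → inner[dist_km < 2165] → 2
flight=J49: aircraft='B737' → outer ELSE → 16
flight=J53: aircraft='E190' → inner[delay_min < 95] → 23
flight=J54: aircraft='A320' → outer ELSE → 16
flight=J71: aircraft='B787' → outer ELSE → 16
flight=J80: aircraft='E190' → inner[delay_min < 95] → 23
flight=J81: aircraft='A321' → inner[dist_km < 3094] → 25
flight=J85: aircraft='A320' → outer ELSE → 16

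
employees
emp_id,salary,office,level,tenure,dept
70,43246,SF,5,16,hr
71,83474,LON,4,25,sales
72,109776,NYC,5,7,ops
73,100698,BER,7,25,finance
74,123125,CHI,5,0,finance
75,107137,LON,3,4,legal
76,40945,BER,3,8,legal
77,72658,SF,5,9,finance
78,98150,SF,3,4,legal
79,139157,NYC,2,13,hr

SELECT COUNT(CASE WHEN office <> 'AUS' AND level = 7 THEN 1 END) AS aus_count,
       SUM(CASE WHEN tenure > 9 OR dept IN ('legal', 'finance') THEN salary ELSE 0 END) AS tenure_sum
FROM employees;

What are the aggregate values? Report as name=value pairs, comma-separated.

aus_count=1, tenure_sum=808590

[aus_count: office <> 'AUS' AND level = 7]
emp_id=70: ✗
emp_id=71: ✗
emp_id=72: ✗
emp_id=73: ✓ → 1
emp_id=74: ✗
emp_id=75: ✗
emp_id=76: ✗
emp_id=77: ✗
emp_id=78: ✗
emp_id=79: ✗
aus_count = COUNT(1) = 1
—
[tenure_sum: tenure > 9 OR dept IN ('legal', 'finance')]
emp_id=70: ✓ → 43246
emp_id=71: ✓ → 83474
emp_id=72: ✗
emp_id=73: ✓ → 100698
emp_id=74: ✓ → 123125
emp_id=75: ✓ → 107137
emp_id=76: ✓ → 40945
emp_id=77: ✓ → 72658
emp_id=78: ✓ → 98150
emp_id=79: ✓ → 139157
tenure_sum = 43246 + 83474 + 100698 + 123125 + 107137 + 40945 + 72658 + 98150 + 139157 = 808590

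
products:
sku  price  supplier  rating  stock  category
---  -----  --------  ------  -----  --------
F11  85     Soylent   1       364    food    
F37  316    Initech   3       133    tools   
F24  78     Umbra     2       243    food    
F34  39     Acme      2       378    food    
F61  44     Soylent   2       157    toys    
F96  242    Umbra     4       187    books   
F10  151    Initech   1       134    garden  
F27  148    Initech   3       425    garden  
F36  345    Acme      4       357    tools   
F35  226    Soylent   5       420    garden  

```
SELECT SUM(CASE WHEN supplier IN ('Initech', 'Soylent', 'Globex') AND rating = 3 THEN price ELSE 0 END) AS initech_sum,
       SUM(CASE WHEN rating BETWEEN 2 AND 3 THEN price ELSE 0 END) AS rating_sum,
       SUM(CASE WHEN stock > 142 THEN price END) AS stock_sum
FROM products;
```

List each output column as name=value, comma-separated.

[initech_sum: supplier IN ('Initech', 'Soylent', 'Globex') AND rating = 3]
sku=F11: ✗
sku=F37: ✓ → 316
sku=F24: ✗
sku=F34: ✗
sku=F61: ✗
sku=F96: ✗
sku=F10: ✗
sku=F27: ✓ → 148
sku=F36: ✗
sku=F35: ✗
initech_sum = 316 + 148 = 464
—
[rating_sum: rating BETWEEN 2 AND 3]
sku=F11: ✗
sku=F37: ✓ → 316
sku=F24: ✓ → 78
sku=F34: ✓ → 39
sku=F61: ✓ → 44
sku=F96: ✗
sku=F10: ✗
sku=F27: ✓ → 148
sku=F36: ✗
sku=F35: ✗
rating_sum = 316 + 78 + 39 + 44 + 148 = 625
—
[stock_sum: stock > 142]
sku=F11: ✓ → 85
sku=F37: ✗
sku=F24: ✓ → 78
sku=F34: ✓ → 39
sku=F61: ✓ → 44
sku=F96: ✓ → 242
sku=F10: ✗
sku=F27: ✓ → 148
sku=F36: ✓ → 345
sku=F35: ✓ → 226
stock_sum = 85 + 78 + 39 + 44 + 242 + 148 + 345 + 226 = 1207

initech_sum=464, rating_sum=625, stock_sum=1207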